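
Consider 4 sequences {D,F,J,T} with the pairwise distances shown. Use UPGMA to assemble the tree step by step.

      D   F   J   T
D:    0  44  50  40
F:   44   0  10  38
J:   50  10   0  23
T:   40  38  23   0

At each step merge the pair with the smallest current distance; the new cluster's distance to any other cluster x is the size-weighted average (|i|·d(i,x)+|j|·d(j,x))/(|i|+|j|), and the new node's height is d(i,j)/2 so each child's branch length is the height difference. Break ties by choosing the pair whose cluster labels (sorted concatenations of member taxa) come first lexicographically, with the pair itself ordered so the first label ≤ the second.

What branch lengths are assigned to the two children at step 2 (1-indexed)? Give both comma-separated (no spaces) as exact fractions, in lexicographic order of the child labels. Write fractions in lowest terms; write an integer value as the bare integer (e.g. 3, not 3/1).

iteration 1: select F,J (d=10); attach at lengths (5, 5); label the merged cluster FJ
  updated: d(D,FJ)=47, d(FJ,T)=61/2
iteration 2: select FJ,T (d=61/2); attach at lengths (41/4, 61/4); label the merged cluster FJT
  updated: d(D,FJT)=134/3
iteration 3: select D,FJT (d=134/3); attach at lengths (67/3, 85/12); label the merged cluster DFJT
final tree: (D:67/3,((F:5,J:5):41/4,T:61/4):85/12)
total length: 779/12

41/4,61/4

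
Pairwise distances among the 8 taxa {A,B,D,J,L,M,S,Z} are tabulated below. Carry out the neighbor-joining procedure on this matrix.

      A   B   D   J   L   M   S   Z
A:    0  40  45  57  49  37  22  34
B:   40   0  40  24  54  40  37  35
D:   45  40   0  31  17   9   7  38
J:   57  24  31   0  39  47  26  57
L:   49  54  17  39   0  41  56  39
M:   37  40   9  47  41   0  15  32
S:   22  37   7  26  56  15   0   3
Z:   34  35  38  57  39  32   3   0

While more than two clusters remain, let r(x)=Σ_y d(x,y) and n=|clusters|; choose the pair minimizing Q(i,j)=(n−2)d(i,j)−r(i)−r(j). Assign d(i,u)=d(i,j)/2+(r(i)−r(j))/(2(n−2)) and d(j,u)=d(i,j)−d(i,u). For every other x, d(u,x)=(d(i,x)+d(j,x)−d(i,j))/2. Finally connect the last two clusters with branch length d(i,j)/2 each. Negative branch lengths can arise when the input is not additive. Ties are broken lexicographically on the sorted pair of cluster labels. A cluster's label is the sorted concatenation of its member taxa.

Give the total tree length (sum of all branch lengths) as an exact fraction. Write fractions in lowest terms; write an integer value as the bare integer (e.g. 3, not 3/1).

437/4

step 1: merge (B,J) at d=24, Q=-407; branch lengths B→133/12, J→155/12; new cluster BJ
  updated: d(A,BJ)=73/2, d(BJ,D)=47/2, d(BJ,L)=69/2, d(BJ,M)=63/2, d(BJ,S)=39/2, d(BJ,Z)=34
step 2: merge (D,L) at d=17, Q=-291; branch lengths D→-6/5, L→91/5; new cluster DL
  updated: d(A,DL)=77/2, d(BJ,DL)=41/2, d(DL,M)=33/2, d(DL,S)=23, d(DL,Z)=30
step 3: merge (S,Z) at d=3, Q=-407/2; branch lengths S→-77/16, Z→125/16; new cluster SZ
  updated: d(A,SZ)=53/2, d(BJ,SZ)=101/4, d(DL,SZ)=25, d(M,SZ)=22
step 4: merge (DL,M) at d=33/2, Q=-158; branch lengths DL→43/6, M→28/3; new cluster DLM
  updated: d(A,DLM)=59/2, d(BJ,DLM)=71/4, d(DLM,SZ)=61/4
step 5: merge (A,SZ) at d=53/2, Q=-213/2; branch lengths A→157/8, SZ→55/8; new cluster ASZ
  updated: d(ASZ,BJ)=141/8, d(ASZ,DLM)=73/8
step 6: merge (ASZ,BJ) at d=141/8, Q=-89/2; branch lengths ASZ→9/2, BJ→105/8; new cluster ABJSZ
  updated: d(ABJSZ,DLM)=37/8
step 7: merge (ABJSZ,DLM) at d=37/8; branch lengths ABJSZ→37/16, DLM→37/16; new cluster ABDJLMSZ
final tree: (((A:157/8,(S:-77/16,Z:125/16):55/8):9/2,(B:133/12,J:155/12):105/8):37/16,((D:-6/5,L:91/5):43/6,M:28/3):37/16)
total length: 437/4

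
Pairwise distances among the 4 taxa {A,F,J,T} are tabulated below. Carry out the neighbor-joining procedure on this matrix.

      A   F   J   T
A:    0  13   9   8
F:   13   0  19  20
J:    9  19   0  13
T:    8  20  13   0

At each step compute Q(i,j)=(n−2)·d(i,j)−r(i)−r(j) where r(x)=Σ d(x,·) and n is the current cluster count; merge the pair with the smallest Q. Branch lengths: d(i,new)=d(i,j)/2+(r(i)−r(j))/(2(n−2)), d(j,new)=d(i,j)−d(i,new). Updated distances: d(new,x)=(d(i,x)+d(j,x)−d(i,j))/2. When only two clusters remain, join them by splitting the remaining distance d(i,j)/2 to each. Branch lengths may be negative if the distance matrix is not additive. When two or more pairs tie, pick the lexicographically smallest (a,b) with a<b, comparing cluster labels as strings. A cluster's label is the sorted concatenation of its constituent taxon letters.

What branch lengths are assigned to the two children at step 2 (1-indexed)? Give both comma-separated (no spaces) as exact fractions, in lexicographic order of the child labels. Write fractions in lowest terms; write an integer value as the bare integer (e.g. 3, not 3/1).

1,13/2

step 1: merge (A,F) at d=13, Q=-56; branch lengths A→1, F→12; new cluster AF
  updated: d(AF,J)=15/2, d(AF,T)=15/2
step 2: merge (AF,J) at d=15/2, Q=-28; branch lengths AF→1, J→13/2; new cluster AFJ
  updated: d(AFJ,T)=13/2
step 3: merge (AFJ,T) at d=13/2; branch lengths AFJ→13/4, T→13/4; new cluster AFJT
final tree: (((A:1,F:12):1,J:13/2):13/4,T:13/4)
total length: 27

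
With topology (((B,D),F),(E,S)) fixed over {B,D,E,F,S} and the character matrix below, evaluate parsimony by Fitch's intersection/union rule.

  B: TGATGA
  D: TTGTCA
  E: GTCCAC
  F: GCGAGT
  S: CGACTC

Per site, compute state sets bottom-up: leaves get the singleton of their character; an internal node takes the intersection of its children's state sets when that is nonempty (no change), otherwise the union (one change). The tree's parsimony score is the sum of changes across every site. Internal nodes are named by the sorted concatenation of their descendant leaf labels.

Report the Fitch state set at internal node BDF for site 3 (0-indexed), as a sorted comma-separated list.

BD@0: {T} ∩ {T} = {T} (intersection, +0)
BDF@0: {T} ∪ {G} = {G,T} (union, +1)
ES@0: {G} ∪ {C} = {C,G} (union, +1)
BDEFS@0: {G,T} ∩ {C,G} = {G} (intersection, +0)
BD@1: {G} ∪ {T} = {G,T} (union, +1)
BDF@1: {G,T} ∪ {C} = {C,G,T} (union, +1)
ES@1: {T} ∪ {G} = {G,T} (union, +1)
BDEFS@1: {C,G,T} ∩ {G,T} = {G,T} (intersection, +0)
BD@2: {A} ∪ {G} = {A,G} (union, +1)
BDF@2: {A,G} ∩ {G} = {G} (intersection, +0)
ES@2: {C} ∪ {A} = {A,C} (union, +1)
BDEFS@2: {G} ∪ {A,C} = {A,C,G} (union, +1)
BD@3: {T} ∩ {T} = {T} (intersection, +0)
BDF@3: {T} ∪ {A} = {A,T} (union, +1)
ES@3: {C} ∩ {C} = {C} (intersection, +0)
BDEFS@3: {A,T} ∪ {C} = {A,C,T} (union, +1)
BD@4: {G} ∪ {C} = {C,G} (union, +1)
BDF@4: {C,G} ∩ {G} = {G} (intersection, +0)
ES@4: {A} ∪ {T} = {A,T} (union, +1)
BDEFS@4: {G} ∪ {A,T} = {A,G,T} (union, +1)
BD@5: {A} ∩ {A} = {A} (intersection, +0)
BDF@5: {A} ∪ {T} = {A,T} (union, +1)
ES@5: {C} ∩ {C} = {C} (intersection, +0)
BDEFS@5: {A,T} ∪ {C} = {A,C,T} (union, +1)
per-site changes: [2, 3, 3, 2, 3, 2]; total = 15

A,T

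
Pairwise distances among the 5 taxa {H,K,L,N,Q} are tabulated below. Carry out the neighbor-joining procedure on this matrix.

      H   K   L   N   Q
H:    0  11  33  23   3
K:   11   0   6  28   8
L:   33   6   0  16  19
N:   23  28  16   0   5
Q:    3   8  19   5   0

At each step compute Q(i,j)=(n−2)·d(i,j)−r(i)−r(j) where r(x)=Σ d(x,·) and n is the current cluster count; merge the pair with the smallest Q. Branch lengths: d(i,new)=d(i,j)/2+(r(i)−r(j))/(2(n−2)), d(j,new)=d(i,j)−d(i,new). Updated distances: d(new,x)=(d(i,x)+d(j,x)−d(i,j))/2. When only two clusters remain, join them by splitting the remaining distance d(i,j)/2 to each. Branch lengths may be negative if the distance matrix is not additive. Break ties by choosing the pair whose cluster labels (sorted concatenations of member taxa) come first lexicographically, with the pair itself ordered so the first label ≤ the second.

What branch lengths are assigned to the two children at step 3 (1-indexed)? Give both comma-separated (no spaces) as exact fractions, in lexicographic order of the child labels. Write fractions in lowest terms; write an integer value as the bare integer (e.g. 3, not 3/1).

27/8,79/8

iteration 1: select K,L (d=6, Q=-109); attach at lengths (-1/2, 13/2); label the merged cluster KL
  updated: d(H,KL)=19, d(KL,N)=19, d(KL,Q)=21/2
iteration 2: select H,Q (d=3, Q=-115/2); attach at lengths (65/8, -41/8); label the merged cluster HQ
  updated: d(HQ,KL)=53/4, d(HQ,N)=25/2
iteration 3: select HQ,KL (d=53/4, Q=-179/4); attach at lengths (27/8, 79/8); label the merged cluster HKLQ
  updated: d(HKLQ,N)=73/8
iteration 4: select HKLQ,N (d=73/8); attach at lengths (73/16, 73/16); label the merged cluster HKLNQ
final tree: (((H:65/8,Q:-41/8):27/8,(K:-1/2,L:13/2):79/8):73/16,N:73/16)
total length: 251/8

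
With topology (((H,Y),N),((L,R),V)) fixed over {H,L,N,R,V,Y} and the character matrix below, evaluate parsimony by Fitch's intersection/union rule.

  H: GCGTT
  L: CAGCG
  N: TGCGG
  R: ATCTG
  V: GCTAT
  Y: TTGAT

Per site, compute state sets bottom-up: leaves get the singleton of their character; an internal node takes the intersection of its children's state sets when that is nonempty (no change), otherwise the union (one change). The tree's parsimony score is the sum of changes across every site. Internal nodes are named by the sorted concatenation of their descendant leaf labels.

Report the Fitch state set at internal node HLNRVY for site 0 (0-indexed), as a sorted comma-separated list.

[col 0] HY: children H:{G}, Y:{T} ∪→ {G,T}; cost 1
[col 0] HNY: children HY:{G,T}, N:{T} ∩→ {T}; cost 0
[col 0] LR: children L:{C}, R:{A} ∪→ {A,C}; cost 1
[col 0] LRV: children LR:{A,C}, V:{G} ∪→ {A,C,G}; cost 1
[col 0] HLNRVY: children HNY:{T}, LRV:{A,C,G} ∪→ {A,C,G,T}; cost 1
[col 1] HY: children H:{C}, Y:{T} ∪→ {C,T}; cost 1
[col 1] HNY: children HY:{C,T}, N:{G} ∪→ {C,G,T}; cost 1
[col 1] LR: children L:{A}, R:{T} ∪→ {A,T}; cost 1
[col 1] LRV: children LR:{A,T}, V:{C} ∪→ {A,C,T}; cost 1
[col 1] HLNRVY: children HNY:{C,G,T}, LRV:{A,C,T} ∩→ {C,T}; cost 0
[col 2] HY: children H:{G}, Y:{G} ∩→ {G}; cost 0
[col 2] HNY: children HY:{G}, N:{C} ∪→ {C,G}; cost 1
[col 2] LR: children L:{G}, R:{C} ∪→ {C,G}; cost 1
[col 2] LRV: children LR:{C,G}, V:{T} ∪→ {C,G,T}; cost 1
[col 2] HLNRVY: children HNY:{C,G}, LRV:{C,G,T} ∩→ {C,G}; cost 0
[col 3] HY: children H:{T}, Y:{A} ∪→ {A,T}; cost 1
[col 3] HNY: children HY:{A,T}, N:{G} ∪→ {A,G,T}; cost 1
[col 3] LR: children L:{C}, R:{T} ∪→ {C,T}; cost 1
[col 3] LRV: children LR:{C,T}, V:{A} ∪→ {A,C,T}; cost 1
[col 3] HLNRVY: children HNY:{A,G,T}, LRV:{A,C,T} ∩→ {A,T}; cost 0
[col 4] HY: children H:{T}, Y:{T} ∩→ {T}; cost 0
[col 4] HNY: children HY:{T}, N:{G} ∪→ {G,T}; cost 1
[col 4] LR: children L:{G}, R:{G} ∩→ {G}; cost 0
[col 4] LRV: children LR:{G}, V:{T} ∪→ {G,T}; cost 1
[col 4] HLNRVY: children HNY:{G,T}, LRV:{G,T} ∩→ {G,T}; cost 0
per-site changes: [4, 4, 3, 4, 2]; total = 17

A,C,G,T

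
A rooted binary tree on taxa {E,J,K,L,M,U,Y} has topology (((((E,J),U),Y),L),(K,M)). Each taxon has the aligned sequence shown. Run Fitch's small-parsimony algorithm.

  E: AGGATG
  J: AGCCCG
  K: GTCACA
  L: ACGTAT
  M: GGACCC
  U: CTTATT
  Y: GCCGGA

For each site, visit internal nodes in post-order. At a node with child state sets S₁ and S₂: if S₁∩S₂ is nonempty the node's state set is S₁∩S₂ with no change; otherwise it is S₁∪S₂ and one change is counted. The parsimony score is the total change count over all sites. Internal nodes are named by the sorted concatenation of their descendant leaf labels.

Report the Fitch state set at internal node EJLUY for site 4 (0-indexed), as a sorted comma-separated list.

A,G,T

site 0, node EJ: E={A} ∩ J={A} → {A} (+0)
site 0, node EJU: EJ={A} ∪ U={C} → {A,C} (+1)
site 0, node EJUY: EJU={A,C} ∪ Y={G} → {A,C,G} (+1)
site 0, node EJLUY: EJUY={A,C,G} ∩ L={A} → {A} (+0)
site 0, node KM: K={G} ∩ M={G} → {G} (+0)
site 0, node EJKLMUY: EJLUY={A} ∪ KM={G} → {A,G} (+1)
site 1, node EJ: E={G} ∩ J={G} → {G} (+0)
site 1, node EJU: EJ={G} ∪ U={T} → {G,T} (+1)
site 1, node EJUY: EJU={G,T} ∪ Y={C} → {C,G,T} (+1)
site 1, node EJLUY: EJUY={C,G,T} ∩ L={C} → {C} (+0)
site 1, node KM: K={T} ∪ M={G} → {G,T} (+1)
site 1, node EJKLMUY: EJLUY={C} ∪ KM={G,T} → {C,G,T} (+1)
site 2, node EJ: E={G} ∪ J={C} → {C,G} (+1)
site 2, node EJU: EJ={C,G} ∪ U={T} → {C,G,T} (+1)
site 2, node EJUY: EJU={C,G,T} ∩ Y={C} → {C} (+0)
site 2, node EJLUY: EJUY={C} ∪ L={G} → {C,G} (+1)
site 2, node KM: K={C} ∪ M={A} → {A,C} (+1)
site 2, node EJKLMUY: EJLUY={C,G} ∩ KM={A,C} → {C} (+0)
site 3, node EJ: E={A} ∪ J={C} → {A,C} (+1)
site 3, node EJU: EJ={A,C} ∩ U={A} → {A} (+0)
site 3, node EJUY: EJU={A} ∪ Y={G} → {A,G} (+1)
site 3, node EJLUY: EJUY={A,G} ∪ L={T} → {A,G,T} (+1)
site 3, node KM: K={A} ∪ M={C} → {A,C} (+1)
site 3, node EJKLMUY: EJLUY={A,G,T} ∩ KM={A,C} → {A} (+0)
site 4, node EJ: E={T} ∪ J={C} → {C,T} (+1)
site 4, node EJU: EJ={C,T} ∩ U={T} → {T} (+0)
site 4, node EJUY: EJU={T} ∪ Y={G} → {G,T} (+1)
site 4, node EJLUY: EJUY={G,T} ∪ L={A} → {A,G,T} (+1)
site 4, node KM: K={C} ∩ M={C} → {C} (+0)
site 4, node EJKLMUY: EJLUY={A,G,T} ∪ KM={C} → {A,C,G,T} (+1)
site 5, node EJ: E={G} ∩ J={G} → {G} (+0)
site 5, node EJU: EJ={G} ∪ U={T} → {G,T} (+1)
site 5, node EJUY: EJU={G,T} ∪ Y={A} → {A,G,T} (+1)
site 5, node EJLUY: EJUY={A,G,T} ∩ L={T} → {T} (+0)
site 5, node KM: K={A} ∪ M={C} → {A,C} (+1)
site 5, node EJKLMUY: EJLUY={T} ∪ KM={A,C} → {A,C,T} (+1)
per-site changes: [3, 4, 4, 4, 4, 4]; total = 23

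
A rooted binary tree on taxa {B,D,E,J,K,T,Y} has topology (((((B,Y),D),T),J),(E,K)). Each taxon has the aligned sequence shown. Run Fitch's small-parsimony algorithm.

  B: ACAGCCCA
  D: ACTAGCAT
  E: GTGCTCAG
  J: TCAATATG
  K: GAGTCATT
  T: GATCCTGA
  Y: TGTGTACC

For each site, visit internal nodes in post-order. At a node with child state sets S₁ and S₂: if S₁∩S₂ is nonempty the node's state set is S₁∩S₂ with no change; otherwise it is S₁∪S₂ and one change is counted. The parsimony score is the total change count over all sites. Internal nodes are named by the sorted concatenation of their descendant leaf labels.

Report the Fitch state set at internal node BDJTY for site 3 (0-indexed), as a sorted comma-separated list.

[col 0] BY: children B:{A}, Y:{T} ∪→ {A,T}; cost 1
[col 0] BDY: children BY:{A,T}, D:{A} ∩→ {A}; cost 0
[col 0] BDTY: children BDY:{A}, T:{G} ∪→ {A,G}; cost 1
[col 0] BDJTY: children BDTY:{A,G}, J:{T} ∪→ {A,G,T}; cost 1
[col 0] EK: children E:{G}, K:{G} ∩→ {G}; cost 0
[col 0] BDEJKTY: children BDJTY:{A,G,T}, EK:{G} ∩→ {G}; cost 0
[col 1] BY: children B:{C}, Y:{G} ∪→ {C,G}; cost 1
[col 1] BDY: children BY:{C,G}, D:{C} ∩→ {C}; cost 0
[col 1] BDTY: children BDY:{C}, T:{A} ∪→ {A,C}; cost 1
[col 1] BDJTY: children BDTY:{A,C}, J:{C} ∩→ {C}; cost 0
[col 1] EK: children E:{T}, K:{A} ∪→ {A,T}; cost 1
[col 1] BDEJKTY: children BDJTY:{C}, EK:{A,T} ∪→ {A,C,T}; cost 1
[col 2] BY: children B:{A}, Y:{T} ∪→ {A,T}; cost 1
[col 2] BDY: children BY:{A,T}, D:{T} ∩→ {T}; cost 0
[col 2] BDTY: children BDY:{T}, T:{T} ∩→ {T}; cost 0
[col 2] BDJTY: children BDTY:{T}, J:{A} ∪→ {A,T}; cost 1
[col 2] EK: children E:{G}, K:{G} ∩→ {G}; cost 0
[col 2] BDEJKTY: children BDJTY:{A,T}, EK:{G} ∪→ {A,G,T}; cost 1
[col 3] BY: children B:{G}, Y:{G} ∩→ {G}; cost 0
[col 3] BDY: children BY:{G}, D:{A} ∪→ {A,G}; cost 1
[col 3] BDTY: children BDY:{A,G}, T:{C} ∪→ {A,C,G}; cost 1
[col 3] BDJTY: children BDTY:{A,C,G}, J:{A} ∩→ {A}; cost 0
[col 3] EK: children E:{C}, K:{T} ∪→ {C,T}; cost 1
[col 3] BDEJKTY: children BDJTY:{A}, EK:{C,T} ∪→ {A,C,T}; cost 1
[col 4] BY: children B:{C}, Y:{T} ∪→ {C,T}; cost 1
[col 4] BDY: children BY:{C,T}, D:{G} ∪→ {C,G,T}; cost 1
[col 4] BDTY: children BDY:{C,G,T}, T:{C} ∩→ {C}; cost 0
[col 4] BDJTY: children BDTY:{C}, J:{T} ∪→ {C,T}; cost 1
[col 4] EK: children E:{T}, K:{C} ∪→ {C,T}; cost 1
[col 4] BDEJKTY: children BDJTY:{C,T}, EK:{C,T} ∩→ {C,T}; cost 0
[col 5] BY: children B:{C}, Y:{A} ∪→ {A,C}; cost 1
[col 5] BDY: children BY:{A,C}, D:{C} ∩→ {C}; cost 0
[col 5] BDTY: children BDY:{C}, T:{T} ∪→ {C,T}; cost 1
[col 5] BDJTY: children BDTY:{C,T}, J:{A} ∪→ {A,C,T}; cost 1
[col 5] EK: children E:{C}, K:{A} ∪→ {A,C}; cost 1
[col 5] BDEJKTY: children BDJTY:{A,C,T}, EK:{A,C} ∩→ {A,C}; cost 0
[col 6] BY: children B:{C}, Y:{C} ∩→ {C}; cost 0
[col 6] BDY: children BY:{C}, D:{A} ∪→ {A,C}; cost 1
[col 6] BDTY: children BDY:{A,C}, T:{G} ∪→ {A,C,G}; cost 1
[col 6] BDJTY: children BDTY:{A,C,G}, J:{T} ∪→ {A,C,G,T}; cost 1
[col 6] EK: children E:{A}, K:{T} ∪→ {A,T}; cost 1
[col 6] BDEJKTY: children BDJTY:{A,C,G,T}, EK:{A,T} ∩→ {A,T}; cost 0
[col 7] BY: children B:{A}, Y:{C} ∪→ {A,C}; cost 1
[col 7] BDY: children BY:{A,C}, D:{T} ∪→ {A,C,T}; cost 1
[col 7] BDTY: children BDY:{A,C,T}, T:{A} ∩→ {A}; cost 0
[col 7] BDJTY: children BDTY:{A}, J:{G} ∪→ {A,G}; cost 1
[col 7] EK: children E:{G}, K:{T} ∪→ {G,T}; cost 1
[col 7] BDEJKTY: children BDJTY:{A,G}, EK:{G,T} ∩→ {G}; cost 0
per-site changes: [3, 4, 3, 4, 4, 4, 4, 4]; total = 30

A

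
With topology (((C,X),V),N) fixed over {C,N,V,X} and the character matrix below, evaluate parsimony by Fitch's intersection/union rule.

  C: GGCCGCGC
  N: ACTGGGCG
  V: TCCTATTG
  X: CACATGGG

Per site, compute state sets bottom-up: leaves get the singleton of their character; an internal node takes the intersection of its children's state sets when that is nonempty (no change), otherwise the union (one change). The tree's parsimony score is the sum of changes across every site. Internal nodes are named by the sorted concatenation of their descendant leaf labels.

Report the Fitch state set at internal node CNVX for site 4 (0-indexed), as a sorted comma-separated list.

G

CX@0: {G} ∪ {C} = {C,G} (union, +1)
CVX@0: {C,G} ∪ {T} = {C,G,T} (union, +1)
CNVX@0: {C,G,T} ∪ {A} = {A,C,G,T} (union, +1)
CX@1: {G} ∪ {A} = {A,G} (union, +1)
CVX@1: {A,G} ∪ {C} = {A,C,G} (union, +1)
CNVX@1: {A,C,G} ∩ {C} = {C} (intersection, +0)
CX@2: {C} ∩ {C} = {C} (intersection, +0)
CVX@2: {C} ∩ {C} = {C} (intersection, +0)
CNVX@2: {C} ∪ {T} = {C,T} (union, +1)
CX@3: {C} ∪ {A} = {A,C} (union, +1)
CVX@3: {A,C} ∪ {T} = {A,C,T} (union, +1)
CNVX@3: {A,C,T} ∪ {G} = {A,C,G,T} (union, +1)
CX@4: {G} ∪ {T} = {G,T} (union, +1)
CVX@4: {G,T} ∪ {A} = {A,G,T} (union, +1)
CNVX@4: {A,G,T} ∩ {G} = {G} (intersection, +0)
CX@5: {C} ∪ {G} = {C,G} (union, +1)
CVX@5: {C,G} ∪ {T} = {C,G,T} (union, +1)
CNVX@5: {C,G,T} ∩ {G} = {G} (intersection, +0)
CX@6: {G} ∩ {G} = {G} (intersection, +0)
CVX@6: {G} ∪ {T} = {G,T} (union, +1)
CNVX@6: {G,T} ∪ {C} = {C,G,T} (union, +1)
CX@7: {C} ∪ {G} = {C,G} (union, +1)
CVX@7: {C,G} ∩ {G} = {G} (intersection, +0)
CNVX@7: {G} ∩ {G} = {G} (intersection, +0)
per-site changes: [3, 2, 1, 3, 2, 2, 2, 1]; total = 16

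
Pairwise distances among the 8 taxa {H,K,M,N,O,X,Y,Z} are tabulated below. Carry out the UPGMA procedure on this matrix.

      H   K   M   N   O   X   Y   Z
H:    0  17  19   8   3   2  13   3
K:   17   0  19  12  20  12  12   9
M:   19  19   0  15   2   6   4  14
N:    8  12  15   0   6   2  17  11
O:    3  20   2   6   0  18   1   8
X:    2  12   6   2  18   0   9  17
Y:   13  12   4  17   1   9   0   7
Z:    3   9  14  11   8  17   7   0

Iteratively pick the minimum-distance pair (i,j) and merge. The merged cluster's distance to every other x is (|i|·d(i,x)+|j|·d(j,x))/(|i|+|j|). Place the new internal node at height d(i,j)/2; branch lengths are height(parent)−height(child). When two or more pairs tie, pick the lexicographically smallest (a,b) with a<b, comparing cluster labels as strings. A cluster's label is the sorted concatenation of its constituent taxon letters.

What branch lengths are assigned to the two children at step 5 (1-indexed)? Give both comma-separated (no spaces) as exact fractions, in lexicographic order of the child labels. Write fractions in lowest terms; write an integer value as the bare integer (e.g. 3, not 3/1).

9/2,9/2

iteration 1: select O,Y (d=1); attach at lengths (1/2, 1/2); label the merged cluster OY
  updated: d(H,OY)=8, d(K,OY)=16, d(M,OY)=3, d(N,OY)=23/2, d(OY,X)=27/2, d(OY,Z)=15/2
iteration 2: select H,X (d=2); attach at lengths (1, 1); label the merged cluster HX
  updated: d(HX,K)=29/2, d(HX,M)=25/2, d(HX,N)=5, d(HX,OY)=43/4, d(HX,Z)=10
iteration 3: select M,OY (d=3); attach at lengths (3/2, 1); label the merged cluster MOY
  updated: d(HX,MOY)=34/3, d(K,MOY)=17, d(MOY,N)=38/3, d(MOY,Z)=29/3
iteration 4: select HX,N (d=5); attach at lengths (3/2, 5/2); label the merged cluster HNX
  updated: d(HNX,K)=41/3, d(HNX,MOY)=106/9, d(HNX,Z)=31/3
iteration 5: select K,Z (d=9); attach at lengths (9/2, 9/2); label the merged cluster KZ
  updated: d(HNX,KZ)=12, d(KZ,MOY)=40/3
iteration 6: select HNX,MOY (d=106/9); attach at lengths (61/18, 79/18); label the merged cluster HMNOXY
  updated: d(HMNOXY,KZ)=38/3
iteration 7: select HMNOXY,KZ (d=38/3); attach at lengths (4/9, 11/6); label the merged cluster HKMNOXYZ
final tree: ((((H:1,X:1):3/2,N:5/2):61/18,(M:3/2,(O:1/2,Y:1/2):1):79/18):4/9,(K:9/2,Z:9/2):11/6)
total length: 257/9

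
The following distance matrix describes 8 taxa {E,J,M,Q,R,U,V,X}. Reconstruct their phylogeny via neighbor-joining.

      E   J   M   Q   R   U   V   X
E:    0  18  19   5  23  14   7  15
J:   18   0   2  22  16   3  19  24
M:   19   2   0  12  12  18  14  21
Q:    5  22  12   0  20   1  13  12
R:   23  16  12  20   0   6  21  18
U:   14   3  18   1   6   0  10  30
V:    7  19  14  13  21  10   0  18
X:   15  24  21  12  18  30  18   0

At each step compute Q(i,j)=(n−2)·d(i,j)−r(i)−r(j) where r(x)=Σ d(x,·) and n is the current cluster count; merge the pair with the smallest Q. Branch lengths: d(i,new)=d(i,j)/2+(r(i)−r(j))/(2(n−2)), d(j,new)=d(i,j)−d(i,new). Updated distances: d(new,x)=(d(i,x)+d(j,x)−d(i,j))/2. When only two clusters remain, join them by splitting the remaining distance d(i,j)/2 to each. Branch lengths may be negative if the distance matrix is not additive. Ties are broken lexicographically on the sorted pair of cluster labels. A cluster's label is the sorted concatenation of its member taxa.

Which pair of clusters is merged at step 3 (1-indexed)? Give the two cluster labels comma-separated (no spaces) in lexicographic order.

JM,RU

iteration 1: select J,M (d=2, Q=-190); attach at lengths (3/2, 1/2); label the merged cluster JM
  updated: d(E,JM)=35/2, d(JM,Q)=16, d(JM,R)=13, d(JM,U)=19/2, d(JM,V)=31/2, d(JM,X)=43/2
iteration 2: select R,U (d=6, Q=-283/2); attach at lengths (121/20, -1/20); label the merged cluster RU
  updated: d(E,RU)=31/2, d(JM,RU)=33/4, d(Q,RU)=15/2, d(RU,V)=25/2, d(RU,X)=21
iteration 3: select JM,RU (d=33/4, Q=-221/2); attach at lengths (47/8, 19/8); label the merged cluster JMRU
  updated: d(E,JMRU)=99/8, d(JMRU,Q)=61/8, d(JMRU,V)=79/8, d(JMRU,X)=137/8
iteration 4: select E,V (d=7, Q=-265/4); attach at lengths (25/12, 59/12); label the merged cluster EV
  updated: d(EV,JMRU)=61/8, d(EV,Q)=11/2, d(EV,X)=13
iteration 5: select EV,JMRU (d=61/8, Q=-173/4); attach at lengths (9/4, 43/8); label the merged cluster EJMRUV
  updated: d(EJMRUV,Q)=11/4, d(EJMRUV,X)=45/4
iteration 6: select EJMRUV,Q (d=11/4, Q=-26); attach at lengths (1, 7/4); label the merged cluster EJMQRUV
  updated: d(EJMQRUV,X)=41/4
iteration 7: select EJMQRUV,X (d=41/4); attach at lengths (41/8, 41/8); label the merged cluster EJMQRUVX
final tree: ((((E:25/12,V:59/12):9/4,((J:3/2,M:1/2):47/8,(R:121/20,U:-1/20):19/8):43/8):1,Q:7/4):41/8,X:41/8)
total length: 351/8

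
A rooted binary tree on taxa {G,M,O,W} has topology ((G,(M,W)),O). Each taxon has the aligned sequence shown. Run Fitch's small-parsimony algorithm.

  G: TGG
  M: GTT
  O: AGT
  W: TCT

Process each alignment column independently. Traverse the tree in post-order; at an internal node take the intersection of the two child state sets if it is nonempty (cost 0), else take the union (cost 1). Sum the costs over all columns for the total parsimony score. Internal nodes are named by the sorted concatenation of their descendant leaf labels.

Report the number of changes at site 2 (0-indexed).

1

MW@0: {G} ∪ {T} = {G,T} (union, +1)
GMW@0: {T} ∩ {G,T} = {T} (intersection, +0)
GMOW@0: {T} ∪ {A} = {A,T} (union, +1)
MW@1: {T} ∪ {C} = {C,T} (union, +1)
GMW@1: {G} ∪ {C,T} = {C,G,T} (union, +1)
GMOW@1: {C,G,T} ∩ {G} = {G} (intersection, +0)
MW@2: {T} ∩ {T} = {T} (intersection, +0)
GMW@2: {G} ∪ {T} = {G,T} (union, +1)
GMOW@2: {G,T} ∩ {T} = {T} (intersection, +0)
per-site changes: [2, 2, 1]; total = 5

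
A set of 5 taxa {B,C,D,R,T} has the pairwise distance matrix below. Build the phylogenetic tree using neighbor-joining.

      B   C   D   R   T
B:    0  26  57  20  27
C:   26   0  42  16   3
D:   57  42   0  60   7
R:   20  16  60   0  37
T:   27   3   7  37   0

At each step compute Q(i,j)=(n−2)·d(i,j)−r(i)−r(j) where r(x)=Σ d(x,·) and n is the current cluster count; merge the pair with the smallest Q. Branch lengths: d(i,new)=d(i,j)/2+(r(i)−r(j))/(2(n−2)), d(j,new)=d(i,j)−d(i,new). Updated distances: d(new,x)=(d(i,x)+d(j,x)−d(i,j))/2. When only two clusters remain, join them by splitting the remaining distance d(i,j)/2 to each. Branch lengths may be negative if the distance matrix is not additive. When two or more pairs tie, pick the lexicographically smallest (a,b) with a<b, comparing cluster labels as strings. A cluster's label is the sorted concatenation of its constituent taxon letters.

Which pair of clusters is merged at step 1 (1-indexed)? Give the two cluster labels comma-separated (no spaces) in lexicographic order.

D,T

1. join D+T (d=7, Q=-219) ⇒ DT; edges |D|=113/6, |T|=-71/6
  updated: d(B,DT)=77/2, d(C,DT)=19, d(DT,R)=45
2. join B+R (d=20, Q=-251/2) ⇒ BR; edges |B|=87/8, |R|=73/8
  updated: d(BR,C)=11, d(BR,DT)=127/4
3. join BR+C (d=11, Q=-247/4) ⇒ BCR; edges |BR|=95/8, |C|=-7/8
  updated: d(BCR,DT)=159/8
4. join BCR+DT (d=159/8) ⇒ BCDRT; edges |BCR|=159/16, |DT|=159/16
final tree: (((B:87/8,R:73/8):95/8,C:-7/8):159/16,(D:113/6,T:-71/6):159/16)
total length: 463/8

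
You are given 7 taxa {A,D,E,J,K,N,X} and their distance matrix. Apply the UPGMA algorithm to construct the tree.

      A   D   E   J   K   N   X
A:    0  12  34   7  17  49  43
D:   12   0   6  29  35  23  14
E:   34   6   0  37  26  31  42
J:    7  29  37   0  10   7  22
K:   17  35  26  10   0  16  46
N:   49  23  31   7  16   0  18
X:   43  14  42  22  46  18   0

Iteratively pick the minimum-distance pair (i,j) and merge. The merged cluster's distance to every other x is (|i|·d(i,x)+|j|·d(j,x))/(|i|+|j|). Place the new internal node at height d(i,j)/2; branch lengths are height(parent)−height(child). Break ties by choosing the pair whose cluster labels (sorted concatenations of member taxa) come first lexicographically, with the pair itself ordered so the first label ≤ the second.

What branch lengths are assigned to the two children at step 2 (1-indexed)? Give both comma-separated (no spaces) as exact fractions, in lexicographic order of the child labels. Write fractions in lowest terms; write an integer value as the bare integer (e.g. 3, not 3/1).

step 1: merge (D,E) at d=6; branch lengths D→3, E→3; new cluster DE
  updated: d(A,DE)=23, d(DE,J)=33, d(DE,K)=61/2, d(DE,N)=27, d(DE,X)=28
step 2: merge (A,J) at d=7; branch lengths A→7/2, J→7/2; new cluster AJ
  updated: d(AJ,DE)=28, d(AJ,K)=27/2, d(AJ,N)=28, d(AJ,X)=65/2
step 3: merge (AJ,K) at d=27/2; branch lengths AJ→13/4, K→27/4; new cluster AJK
  updated: d(AJK,DE)=173/6, d(AJK,N)=24, d(AJK,X)=37
step 4: merge (N,X) at d=18; branch lengths N→9, X→9; new cluster NX
  updated: d(AJK,NX)=61/2, d(DE,NX)=55/2
step 5: merge (DE,NX) at d=55/2; branch lengths DE→43/4, NX→19/4; new cluster DENX
  updated: d(AJK,DENX)=89/3
step 6: merge (AJK,DENX) at d=89/3; branch lengths AJK→97/12, DENX→13/12; new cluster ADEJKNX
final tree: (((A:7/2,J:7/2):13/4,K:27/4):97/12,((D:3,E:3):43/4,(N:9,X:9):19/4):13/12)
total length: 197/3

7/2,7/2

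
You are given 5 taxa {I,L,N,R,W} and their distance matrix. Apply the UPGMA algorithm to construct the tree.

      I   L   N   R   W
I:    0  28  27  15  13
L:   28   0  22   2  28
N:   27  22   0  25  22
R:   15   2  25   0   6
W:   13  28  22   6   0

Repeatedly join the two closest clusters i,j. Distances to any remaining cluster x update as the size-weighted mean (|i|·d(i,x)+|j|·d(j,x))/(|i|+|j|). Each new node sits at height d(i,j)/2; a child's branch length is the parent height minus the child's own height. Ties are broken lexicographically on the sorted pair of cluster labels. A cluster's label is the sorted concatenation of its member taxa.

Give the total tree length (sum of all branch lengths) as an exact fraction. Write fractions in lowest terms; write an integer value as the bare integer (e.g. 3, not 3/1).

step 1: merge (L,R) at d=2; branch lengths L→1, R→1; new cluster LR
  updated: d(I,LR)=43/2, d(LR,N)=47/2, d(LR,W)=17
step 2: merge (I,W) at d=13; branch lengths I→13/2, W→13/2; new cluster IW
  updated: d(IW,LR)=77/4, d(IW,N)=49/2
step 3: merge (IW,LR) at d=77/4; branch lengths IW→25/8, LR→69/8; new cluster ILRW
  updated: d(ILRW,N)=24
step 4: merge (ILRW,N) at d=24; branch lengths ILRW→19/8, N→12; new cluster ILNRW
final tree: (((I:13/2,W:13/2):25/8,(L:1,R:1):69/8):19/8,N:12)
total length: 329/8

329/8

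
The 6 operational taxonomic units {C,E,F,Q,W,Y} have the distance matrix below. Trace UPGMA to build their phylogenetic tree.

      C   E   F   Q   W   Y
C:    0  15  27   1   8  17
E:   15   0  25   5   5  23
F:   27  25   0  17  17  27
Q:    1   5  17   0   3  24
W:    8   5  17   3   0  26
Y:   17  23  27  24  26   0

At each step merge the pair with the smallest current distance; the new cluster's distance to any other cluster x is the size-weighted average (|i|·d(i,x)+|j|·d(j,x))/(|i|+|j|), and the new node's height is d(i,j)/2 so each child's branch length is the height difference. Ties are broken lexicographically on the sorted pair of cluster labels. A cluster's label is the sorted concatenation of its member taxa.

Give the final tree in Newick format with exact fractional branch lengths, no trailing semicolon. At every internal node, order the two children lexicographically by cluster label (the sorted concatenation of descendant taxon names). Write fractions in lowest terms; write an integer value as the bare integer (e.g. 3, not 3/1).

((((C:1/2,Q:1/2):27/8,(E:5/2,W:5/2):11/8):55/8,F:43/4):19/20,Y:117/10)

1. join C+Q (d=1) ⇒ CQ; edges |C|=1/2, |Q|=1/2
  updated: d(CQ,E)=10, d(CQ,F)=22, d(CQ,W)=11/2, d(CQ,Y)=41/2
2. join E+W (d=5) ⇒ EW; edges |E|=5/2, |W|=5/2
  updated: d(CQ,EW)=31/4, d(EW,F)=21, d(EW,Y)=49/2
3. join CQ+EW (d=31/4) ⇒ CEQW; edges |CQ|=27/8, |EW|=11/8
  updated: d(CEQW,F)=43/2, d(CEQW,Y)=45/2
4. join CEQW+F (d=43/2) ⇒ CEFQW; edges |CEQW|=55/8, |F|=43/4
  updated: d(CEFQW,Y)=117/5
5. join CEFQW+Y (d=117/5) ⇒ CEFQWY; edges |CEFQW|=19/20, |Y|=117/10
final tree: ((((C:1/2,Q:1/2):27/8,(E:5/2,W:5/2):11/8):55/8,F:43/4):19/20,Y:117/10)
total length: 1641/40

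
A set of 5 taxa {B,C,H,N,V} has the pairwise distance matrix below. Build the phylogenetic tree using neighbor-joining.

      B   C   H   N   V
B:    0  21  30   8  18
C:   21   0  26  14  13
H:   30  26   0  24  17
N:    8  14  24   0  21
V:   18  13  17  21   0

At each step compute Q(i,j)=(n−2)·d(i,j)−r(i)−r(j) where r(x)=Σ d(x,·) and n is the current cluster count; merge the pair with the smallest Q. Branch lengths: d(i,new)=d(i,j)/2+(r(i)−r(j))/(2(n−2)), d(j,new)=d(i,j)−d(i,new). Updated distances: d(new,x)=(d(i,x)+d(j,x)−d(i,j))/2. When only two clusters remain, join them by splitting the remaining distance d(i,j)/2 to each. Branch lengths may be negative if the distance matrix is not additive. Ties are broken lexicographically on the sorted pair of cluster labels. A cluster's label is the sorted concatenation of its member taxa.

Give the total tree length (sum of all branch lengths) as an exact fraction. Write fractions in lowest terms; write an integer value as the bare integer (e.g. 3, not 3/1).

1. join B+N (d=8, Q=-120) ⇒ BN; edges |B|=17/3, |N|=7/3
  updated: d(BN,C)=27/2, d(BN,H)=23, d(BN,V)=31/2
2. join BN+C (d=27/2, Q=-155/2) ⇒ BCN; edges |BN|=53/8, |C|=55/8
  updated: d(BCN,H)=71/4, d(BCN,V)=15/2
3. join BCN+H (d=71/4, Q=-169/4) ⇒ BCHN; edges |BCN|=33/8, |H|=109/8
  updated: d(BCHN,V)=27/8
4. join BCHN+V (d=27/8) ⇒ BCHNV; edges |BCHN|=27/16, |V|=27/16
final tree: ((((B:17/3,N:7/3):53/8,C:55/8):33/8,H:109/8):27/16,V:27/16)
total length: 341/8

341/8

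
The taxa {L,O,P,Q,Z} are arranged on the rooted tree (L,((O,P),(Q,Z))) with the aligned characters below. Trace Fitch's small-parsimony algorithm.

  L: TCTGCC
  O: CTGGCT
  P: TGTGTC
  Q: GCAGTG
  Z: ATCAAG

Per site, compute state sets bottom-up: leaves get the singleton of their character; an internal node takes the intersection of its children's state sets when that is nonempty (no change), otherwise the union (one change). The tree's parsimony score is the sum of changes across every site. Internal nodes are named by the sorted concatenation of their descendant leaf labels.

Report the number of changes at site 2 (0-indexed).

3

site 0, node OP: O={C} ∪ P={T} → {C,T} (+1)
site 0, node QZ: Q={G} ∪ Z={A} → {A,G} (+1)
site 0, node OPQZ: OP={C,T} ∪ QZ={A,G} → {A,C,G,T} (+1)
site 0, node LOPQZ: L={T} ∩ OPQZ={A,C,G,T} → {T} (+0)
site 1, node OP: O={T} ∪ P={G} → {G,T} (+1)
site 1, node QZ: Q={C} ∪ Z={T} → {C,T} (+1)
site 1, node OPQZ: OP={G,T} ∩ QZ={C,T} → {T} (+0)
site 1, node LOPQZ: L={C} ∪ OPQZ={T} → {C,T} (+1)
site 2, node OP: O={G} ∪ P={T} → {G,T} (+1)
site 2, node QZ: Q={A} ∪ Z={C} → {A,C} (+1)
site 2, node OPQZ: OP={G,T} ∪ QZ={A,C} → {A,C,G,T} (+1)
site 2, node LOPQZ: L={T} ∩ OPQZ={A,C,G,T} → {T} (+0)
site 3, node OP: O={G} ∩ P={G} → {G} (+0)
site 3, node QZ: Q={G} ∪ Z={A} → {A,G} (+1)
site 3, node OPQZ: OP={G} ∩ QZ={A,G} → {G} (+0)
site 3, node LOPQZ: L={G} ∩ OPQZ={G} → {G} (+0)
site 4, node OP: O={C} ∪ P={T} → {C,T} (+1)
site 4, node QZ: Q={T} ∪ Z={A} → {A,T} (+1)
site 4, node OPQZ: OP={C,T} ∩ QZ={A,T} → {T} (+0)
site 4, node LOPQZ: L={C} ∪ OPQZ={T} → {C,T} (+1)
site 5, node OP: O={T} ∪ P={C} → {C,T} (+1)
site 5, node QZ: Q={G} ∩ Z={G} → {G} (+0)
site 5, node OPQZ: OP={C,T} ∪ QZ={G} → {C,G,T} (+1)
site 5, node LOPQZ: L={C} ∩ OPQZ={C,G,T} → {C} (+0)
per-site changes: [3, 3, 3, 1, 3, 2]; total = 15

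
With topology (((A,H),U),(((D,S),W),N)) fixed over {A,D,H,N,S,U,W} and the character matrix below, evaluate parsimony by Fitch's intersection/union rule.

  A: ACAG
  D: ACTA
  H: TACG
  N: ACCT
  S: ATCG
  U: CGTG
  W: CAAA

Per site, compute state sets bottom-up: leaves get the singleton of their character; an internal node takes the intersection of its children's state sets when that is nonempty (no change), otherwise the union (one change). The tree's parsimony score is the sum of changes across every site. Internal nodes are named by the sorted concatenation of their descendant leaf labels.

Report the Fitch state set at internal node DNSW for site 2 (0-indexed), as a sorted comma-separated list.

site 0, node AH: A={A} ∪ H={T} → {A,T} (+1)
site 0, node AHU: AH={A,T} ∪ U={C} → {A,C,T} (+1)
site 0, node DS: D={A} ∩ S={A} → {A} (+0)
site 0, node DSW: DS={A} ∪ W={C} → {A,C} (+1)
site 0, node DNSW: DSW={A,C} ∩ N={A} → {A} (+0)
site 0, node ADHNSUW: AHU={A,C,T} ∩ DNSW={A} → {A} (+0)
site 1, node AH: A={C} ∪ H={A} → {A,C} (+1)
site 1, node AHU: AH={A,C} ∪ U={G} → {A,C,G} (+1)
site 1, node DS: D={C} ∪ S={T} → {C,T} (+1)
site 1, node DSW: DS={C,T} ∪ W={A} → {A,C,T} (+1)
site 1, node DNSW: DSW={A,C,T} ∩ N={C} → {C} (+0)
site 1, node ADHNSUW: AHU={A,C,G} ∩ DNSW={C} → {C} (+0)
site 2, node AH: A={A} ∪ H={C} → {A,C} (+1)
site 2, node AHU: AH={A,C} ∪ U={T} → {A,C,T} (+1)
site 2, node DS: D={T} ∪ S={C} → {C,T} (+1)
site 2, node DSW: DS={C,T} ∪ W={A} → {A,C,T} (+1)
site 2, node DNSW: DSW={A,C,T} ∩ N={C} → {C} (+0)
site 2, node ADHNSUW: AHU={A,C,T} ∩ DNSW={C} → {C} (+0)
site 3, node AH: A={G} ∩ H={G} → {G} (+0)
site 3, node AHU: AH={G} ∩ U={G} → {G} (+0)
site 3, node DS: D={A} ∪ S={G} → {A,G} (+1)
site 3, node DSW: DS={A,G} ∩ W={A} → {A} (+0)
site 3, node DNSW: DSW={A} ∪ N={T} → {A,T} (+1)
site 3, node ADHNSUW: AHU={G} ∪ DNSW={A,T} → {A,G,T} (+1)
per-site changes: [3, 4, 4, 3]; total = 14

C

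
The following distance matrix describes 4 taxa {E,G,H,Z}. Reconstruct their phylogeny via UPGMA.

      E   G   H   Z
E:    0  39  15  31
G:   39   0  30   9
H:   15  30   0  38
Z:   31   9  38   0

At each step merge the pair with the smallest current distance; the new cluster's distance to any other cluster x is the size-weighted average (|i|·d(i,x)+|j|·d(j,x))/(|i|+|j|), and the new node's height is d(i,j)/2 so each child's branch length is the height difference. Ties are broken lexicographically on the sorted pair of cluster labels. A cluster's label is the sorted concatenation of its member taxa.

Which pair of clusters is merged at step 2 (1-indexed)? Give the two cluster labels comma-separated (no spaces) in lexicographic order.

E,H

1. join G+Z (d=9) ⇒ GZ; edges |G|=9/2, |Z|=9/2
  updated: d(E,GZ)=35, d(GZ,H)=34
2. join E+H (d=15) ⇒ EH; edges |E|=15/2, |H|=15/2
  updated: d(EH,GZ)=69/2
3. join EH+GZ (d=69/2) ⇒ EGHZ; edges |EH|=39/4, |GZ|=51/4
final tree: ((E:15/2,H:15/2):39/4,(G:9/2,Z:9/2):51/4)
total length: 93/2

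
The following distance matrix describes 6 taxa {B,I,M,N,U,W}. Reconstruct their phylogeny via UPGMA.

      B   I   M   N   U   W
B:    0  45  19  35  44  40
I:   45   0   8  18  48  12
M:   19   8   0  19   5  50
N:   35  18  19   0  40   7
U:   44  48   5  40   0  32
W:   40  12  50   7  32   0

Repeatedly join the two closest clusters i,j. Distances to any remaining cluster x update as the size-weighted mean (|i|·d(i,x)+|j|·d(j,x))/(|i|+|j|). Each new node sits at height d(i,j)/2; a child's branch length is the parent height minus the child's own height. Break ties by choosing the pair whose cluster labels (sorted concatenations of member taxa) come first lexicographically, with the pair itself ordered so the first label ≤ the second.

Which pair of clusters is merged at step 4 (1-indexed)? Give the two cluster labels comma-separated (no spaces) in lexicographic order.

iteration 1: select M,U (d=5); attach at lengths (5/2, 5/2); label the merged cluster MU
  updated: d(B,MU)=63/2, d(I,MU)=28, d(MU,N)=59/2, d(MU,W)=41
iteration 2: select N,W (d=7); attach at lengths (7/2, 7/2); label the merged cluster NW
  updated: d(B,NW)=75/2, d(I,NW)=15, d(MU,NW)=141/4
iteration 3: select I,NW (d=15); attach at lengths (15/2, 4); label the merged cluster INW
  updated: d(B,INW)=40, d(INW,MU)=197/6
iteration 4: select B,MU (d=63/2); attach at lengths (63/4, 53/4); label the merged cluster BMU
  updated: d(BMU,INW)=317/9
iteration 5: select BMU,INW (d=317/9); attach at lengths (67/36, 91/9); label the merged cluster BIMNUW
final tree: ((B:63/4,(M:5/2,U:5/2):53/4):67/36,(I:15/2,(N:7/2,W:7/2):4):91/9)
total length: 2321/36

B,MU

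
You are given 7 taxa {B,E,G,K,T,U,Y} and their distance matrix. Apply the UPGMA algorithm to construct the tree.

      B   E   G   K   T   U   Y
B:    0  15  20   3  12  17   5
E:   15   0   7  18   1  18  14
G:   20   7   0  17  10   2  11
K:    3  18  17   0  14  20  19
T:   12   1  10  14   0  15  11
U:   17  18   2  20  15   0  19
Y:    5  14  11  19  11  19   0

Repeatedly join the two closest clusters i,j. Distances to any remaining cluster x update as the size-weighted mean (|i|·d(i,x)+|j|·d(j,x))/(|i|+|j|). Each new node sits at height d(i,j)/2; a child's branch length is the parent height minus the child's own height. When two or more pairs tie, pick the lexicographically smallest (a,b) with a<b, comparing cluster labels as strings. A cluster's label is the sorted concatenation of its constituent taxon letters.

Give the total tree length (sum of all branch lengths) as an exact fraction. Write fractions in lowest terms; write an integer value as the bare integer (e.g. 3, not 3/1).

371/12

1. join E+T (d=1) ⇒ ET; edges |E|=1/2, |T|=1/2
  updated: d(B,ET)=27/2, d(ET,G)=17/2, d(ET,K)=16, d(ET,U)=33/2, d(ET,Y)=25/2
2. join G+U (d=2) ⇒ GU; edges |G|=1, |U|=1
  updated: d(B,GU)=37/2, d(ET,GU)=25/2, d(GU,K)=37/2, d(GU,Y)=15
3. join B+K (d=3) ⇒ BK; edges |B|=3/2, |K|=3/2
  updated: d(BK,ET)=59/4, d(BK,GU)=37/2, d(BK,Y)=12
4. join BK+Y (d=12) ⇒ BKY; edges |BK|=9/2, |Y|=6
  updated: d(BKY,ET)=14, d(BKY,GU)=52/3
5. join ET+GU (d=25/2) ⇒ EGTU; edges |ET|=23/4, |GU|=21/4
  updated: d(BKY,EGTU)=47/3
6. join BKY+EGTU (d=47/3) ⇒ BEGKTUY; edges |BKY|=11/6, |EGTU|=19/12
final tree: (((B:3/2,K:3/2):9/2,Y:6):11/6,((E:1/2,T:1/2):23/4,(G:1,U:1):21/4):19/12)
total length: 371/12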